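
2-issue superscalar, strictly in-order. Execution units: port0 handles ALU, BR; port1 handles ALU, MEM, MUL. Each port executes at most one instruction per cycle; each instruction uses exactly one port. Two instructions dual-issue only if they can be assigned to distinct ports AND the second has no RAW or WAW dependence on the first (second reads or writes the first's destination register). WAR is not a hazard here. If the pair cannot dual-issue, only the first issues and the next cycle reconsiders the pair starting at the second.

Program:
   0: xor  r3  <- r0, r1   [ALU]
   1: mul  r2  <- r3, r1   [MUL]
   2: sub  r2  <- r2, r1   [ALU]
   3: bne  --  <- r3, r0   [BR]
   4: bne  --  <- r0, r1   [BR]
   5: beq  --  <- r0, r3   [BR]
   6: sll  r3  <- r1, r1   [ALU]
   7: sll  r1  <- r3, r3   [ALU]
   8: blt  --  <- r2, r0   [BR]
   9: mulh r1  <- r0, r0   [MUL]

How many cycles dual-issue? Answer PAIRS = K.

t=0 i0:xor ; RAW r3
t=1 i1:mul ; RAW+WAW r2
t=2 i2/i3:sub bne ; dual
t=3 i4:bne ; no-port BR/BR
t=4 i5/i6:beq sll ; dual
t=5 i7/i8:sll blt ; dual
t=6 i9:mulh ; tail

PAIRS = 3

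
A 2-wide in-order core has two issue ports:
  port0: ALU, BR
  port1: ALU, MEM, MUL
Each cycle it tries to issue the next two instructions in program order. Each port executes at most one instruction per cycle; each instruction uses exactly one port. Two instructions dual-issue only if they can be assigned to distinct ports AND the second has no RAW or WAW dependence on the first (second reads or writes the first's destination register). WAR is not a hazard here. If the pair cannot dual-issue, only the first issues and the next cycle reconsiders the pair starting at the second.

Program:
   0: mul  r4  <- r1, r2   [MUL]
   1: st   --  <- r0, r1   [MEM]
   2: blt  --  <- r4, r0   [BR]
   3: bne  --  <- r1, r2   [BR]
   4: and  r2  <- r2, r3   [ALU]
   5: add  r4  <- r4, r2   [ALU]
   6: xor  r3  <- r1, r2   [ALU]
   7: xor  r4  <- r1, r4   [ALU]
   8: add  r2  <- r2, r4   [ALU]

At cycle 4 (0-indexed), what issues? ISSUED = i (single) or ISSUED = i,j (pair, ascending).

[0] i0  mul.MUL  -- no-port MUL/MEM
[1] i1&i2  st.MEM blt.BR  -- dual
[2] i3&i4  bne.BR and.ALU  -- dual
[3] i5&i6  add.ALU xor.ALU  -- dual
[4] i7  xor.ALU  -- RAW r4
[5] i8  add.ALU  -- tail

ISSUED = 7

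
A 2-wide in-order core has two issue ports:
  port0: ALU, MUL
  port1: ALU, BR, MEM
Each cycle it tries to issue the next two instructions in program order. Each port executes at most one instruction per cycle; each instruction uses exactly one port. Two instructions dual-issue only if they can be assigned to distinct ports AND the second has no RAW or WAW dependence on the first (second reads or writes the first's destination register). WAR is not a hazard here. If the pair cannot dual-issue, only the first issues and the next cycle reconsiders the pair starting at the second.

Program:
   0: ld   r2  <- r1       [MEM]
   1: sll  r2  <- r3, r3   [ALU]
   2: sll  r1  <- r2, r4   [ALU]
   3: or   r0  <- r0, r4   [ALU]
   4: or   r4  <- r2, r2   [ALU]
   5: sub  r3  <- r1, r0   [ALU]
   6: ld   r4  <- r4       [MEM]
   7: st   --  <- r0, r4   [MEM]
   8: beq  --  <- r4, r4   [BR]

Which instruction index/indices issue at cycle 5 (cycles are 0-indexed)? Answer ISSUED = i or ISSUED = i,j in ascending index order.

t=0 i0:ld.MEM ; WAW r2
t=1 i1:sll.ALU ; RAW r2
t=2 i2+i3:sll.ALU or.ALU ; 2-wide
t=3 i4+i5:or.ALU sub.ALU ; 2-wide
t=4 i6:ld.MEM ; no-port MEM/MEM
t=5 i7:st.MEM ; no-port MEM/BR
t=6 i8:beq.BR ; tail

ISSUED = 7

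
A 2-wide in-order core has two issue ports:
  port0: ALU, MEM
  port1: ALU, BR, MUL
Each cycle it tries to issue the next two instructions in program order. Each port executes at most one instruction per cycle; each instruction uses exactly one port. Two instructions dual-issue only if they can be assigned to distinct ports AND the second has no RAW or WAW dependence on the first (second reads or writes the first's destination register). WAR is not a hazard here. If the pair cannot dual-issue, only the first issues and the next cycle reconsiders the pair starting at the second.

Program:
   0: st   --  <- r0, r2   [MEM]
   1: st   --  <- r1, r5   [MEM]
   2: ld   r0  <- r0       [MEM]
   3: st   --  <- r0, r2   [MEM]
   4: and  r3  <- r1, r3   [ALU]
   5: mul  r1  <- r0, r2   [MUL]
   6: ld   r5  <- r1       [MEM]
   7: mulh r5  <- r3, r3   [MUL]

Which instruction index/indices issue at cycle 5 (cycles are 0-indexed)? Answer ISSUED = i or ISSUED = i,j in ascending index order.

#0 head=0: st i0 no-port MEM/MEM
#1 head=1: st i1 no-port MEM/MEM
#2 head=2: ld i2 no-port MEM/MEM
#3 head=3: st and i3,i4 dual
#4 head=5: mul i5 RAW r1
#5 head=6: ld i6 WAW r5
#6 head=7: mulh i7 tail

ISSUED = 6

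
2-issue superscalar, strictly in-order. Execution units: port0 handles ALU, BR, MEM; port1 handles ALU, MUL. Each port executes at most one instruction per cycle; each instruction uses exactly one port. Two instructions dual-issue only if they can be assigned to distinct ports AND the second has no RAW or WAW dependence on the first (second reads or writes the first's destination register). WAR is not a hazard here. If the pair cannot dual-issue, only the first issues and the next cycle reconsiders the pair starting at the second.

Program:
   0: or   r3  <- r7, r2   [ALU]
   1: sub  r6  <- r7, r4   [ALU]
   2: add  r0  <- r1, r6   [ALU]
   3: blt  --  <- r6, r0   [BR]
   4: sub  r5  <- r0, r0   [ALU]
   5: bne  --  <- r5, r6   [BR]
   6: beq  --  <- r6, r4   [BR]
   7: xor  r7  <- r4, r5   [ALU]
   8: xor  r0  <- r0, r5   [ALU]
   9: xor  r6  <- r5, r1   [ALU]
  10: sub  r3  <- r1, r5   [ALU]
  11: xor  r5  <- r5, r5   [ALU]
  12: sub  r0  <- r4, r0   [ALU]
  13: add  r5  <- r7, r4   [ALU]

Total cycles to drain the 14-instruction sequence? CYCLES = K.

t=0 i0,i1:or.ALU sub.ALU ; pair
t=1 i2:add.ALU ; RAW r0
t=2 i3,i4:blt.BR sub.ALU ; pair
t=3 i5:bne.BR ; no-port BR/BR
t=4 i6,i7:beq.BR xor.ALU ; pair
t=5 i8,i9:xor.ALU xor.ALU ; pair
t=6 i10,i11:sub.ALU xor.ALU ; pair
t=7 i12,i13:sub.ALU add.ALU ; pair

CYCLES = 8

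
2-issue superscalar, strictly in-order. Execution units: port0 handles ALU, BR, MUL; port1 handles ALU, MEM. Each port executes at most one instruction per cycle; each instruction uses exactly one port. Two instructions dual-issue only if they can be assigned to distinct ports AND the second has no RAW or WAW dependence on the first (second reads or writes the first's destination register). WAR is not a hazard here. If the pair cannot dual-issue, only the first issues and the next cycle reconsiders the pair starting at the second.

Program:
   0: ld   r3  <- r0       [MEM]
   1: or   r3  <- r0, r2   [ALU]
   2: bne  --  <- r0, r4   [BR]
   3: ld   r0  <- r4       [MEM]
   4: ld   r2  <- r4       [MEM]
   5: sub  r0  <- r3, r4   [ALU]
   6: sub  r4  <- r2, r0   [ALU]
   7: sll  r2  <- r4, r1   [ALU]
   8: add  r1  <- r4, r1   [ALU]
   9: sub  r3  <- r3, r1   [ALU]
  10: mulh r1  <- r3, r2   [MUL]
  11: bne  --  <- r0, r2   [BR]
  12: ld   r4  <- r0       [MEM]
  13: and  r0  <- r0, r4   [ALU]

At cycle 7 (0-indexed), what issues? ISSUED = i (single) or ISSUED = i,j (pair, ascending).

ISSUED = 10

[0] i0  ld  -- WAW r3
[1] i1&i2  or+bne  -- pair
[2] i3  ld  -- no-port MEM/MEM
[3] i4&i5  ld+sub  -- pair
[4] i6  sub  -- RAW r4
[5] i7&i8  sll+add  -- pair
[6] i9  sub  -- RAW r3
[7] i10  mulh  -- no-port MUL/BR
[8] i11&i12  bne+ld  -- pair
[9] i13  and  -- tail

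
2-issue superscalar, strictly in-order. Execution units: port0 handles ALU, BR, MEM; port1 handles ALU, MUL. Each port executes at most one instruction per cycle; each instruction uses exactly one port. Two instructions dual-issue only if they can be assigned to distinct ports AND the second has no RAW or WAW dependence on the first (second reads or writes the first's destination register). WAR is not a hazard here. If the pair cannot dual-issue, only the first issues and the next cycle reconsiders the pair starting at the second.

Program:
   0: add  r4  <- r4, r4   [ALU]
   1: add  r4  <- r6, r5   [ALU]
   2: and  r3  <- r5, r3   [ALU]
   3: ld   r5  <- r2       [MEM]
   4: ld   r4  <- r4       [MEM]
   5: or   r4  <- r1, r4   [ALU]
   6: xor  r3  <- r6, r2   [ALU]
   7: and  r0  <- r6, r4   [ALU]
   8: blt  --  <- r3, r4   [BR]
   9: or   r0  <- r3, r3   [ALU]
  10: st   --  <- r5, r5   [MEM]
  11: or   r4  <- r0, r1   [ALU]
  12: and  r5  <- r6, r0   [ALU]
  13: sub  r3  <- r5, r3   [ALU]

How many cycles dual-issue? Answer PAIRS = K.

0. add @i0  | WAW r4
1. add+and @i1&i2  | pair
2. ld @i3  | no-port MEM/MEM
3. ld @i4  | RAW+WAW r4
4. or+xor @i5&i6  | pair
5. and+blt @i7&i8  | pair
6. or+st @i9&i10  | pair
7. or+and @i11&i12  | pair
8. sub @i13  | tail

PAIRS = 5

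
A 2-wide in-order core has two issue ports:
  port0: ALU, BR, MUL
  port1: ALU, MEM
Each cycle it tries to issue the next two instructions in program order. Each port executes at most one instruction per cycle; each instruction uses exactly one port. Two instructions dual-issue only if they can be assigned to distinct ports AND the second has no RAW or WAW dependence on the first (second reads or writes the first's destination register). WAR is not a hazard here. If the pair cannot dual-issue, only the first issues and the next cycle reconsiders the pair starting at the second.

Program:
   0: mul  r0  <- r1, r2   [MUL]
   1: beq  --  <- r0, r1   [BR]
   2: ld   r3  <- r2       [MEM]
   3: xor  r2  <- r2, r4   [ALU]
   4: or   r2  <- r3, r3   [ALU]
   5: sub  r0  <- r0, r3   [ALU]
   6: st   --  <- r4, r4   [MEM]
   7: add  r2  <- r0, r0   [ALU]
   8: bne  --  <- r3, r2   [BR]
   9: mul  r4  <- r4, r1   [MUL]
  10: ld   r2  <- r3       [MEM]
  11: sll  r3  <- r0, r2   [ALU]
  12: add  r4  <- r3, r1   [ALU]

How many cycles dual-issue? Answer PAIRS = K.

#0 head=0: mul.MUL i0 no-port MUL/BR
#1 head=1: beq.BR;ld.MEM i1/i2 2-wide
#2 head=3: xor.ALU i3 WAW r2
#3 head=4: or.ALU;sub.ALU i4/i5 2-wide
#4 head=6: st.MEM;add.ALU i6/i7 2-wide
#5 head=8: bne.BR i8 no-port BR/MUL
#6 head=9: mul.MUL;ld.MEM i9/i10 2-wide
#7 head=11: sll.ALU i11 RAW r3
#8 head=12: add.ALU i12 tail

PAIRS = 4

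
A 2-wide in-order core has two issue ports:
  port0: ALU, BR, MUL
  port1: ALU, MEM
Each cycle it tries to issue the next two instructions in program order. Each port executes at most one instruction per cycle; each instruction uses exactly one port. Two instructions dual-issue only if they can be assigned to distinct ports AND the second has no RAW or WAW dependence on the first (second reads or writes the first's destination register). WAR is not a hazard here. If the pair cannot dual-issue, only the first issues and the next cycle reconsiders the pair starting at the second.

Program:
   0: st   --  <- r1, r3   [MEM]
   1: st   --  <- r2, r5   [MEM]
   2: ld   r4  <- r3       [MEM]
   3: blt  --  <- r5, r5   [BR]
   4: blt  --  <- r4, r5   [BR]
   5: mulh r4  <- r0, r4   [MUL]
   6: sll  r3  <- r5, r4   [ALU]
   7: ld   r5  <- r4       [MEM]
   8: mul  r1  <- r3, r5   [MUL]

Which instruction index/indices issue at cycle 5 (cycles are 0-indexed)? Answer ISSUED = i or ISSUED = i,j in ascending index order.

ISSUED = 6,7

[0] i0  st.MEM  -- no-port MEM/MEM
[1] i1  st.MEM  -- no-port MEM/MEM
[2] i2/i3  ld.MEM+blt.BR  -- dual
[3] i4  blt.BR  -- no-port BR/MUL
[4] i5  mulh.MUL  -- RAW r4
[5] i6/i7  sll.ALU+ld.MEM  -- dual
[6] i8  mul.MUL  -- tail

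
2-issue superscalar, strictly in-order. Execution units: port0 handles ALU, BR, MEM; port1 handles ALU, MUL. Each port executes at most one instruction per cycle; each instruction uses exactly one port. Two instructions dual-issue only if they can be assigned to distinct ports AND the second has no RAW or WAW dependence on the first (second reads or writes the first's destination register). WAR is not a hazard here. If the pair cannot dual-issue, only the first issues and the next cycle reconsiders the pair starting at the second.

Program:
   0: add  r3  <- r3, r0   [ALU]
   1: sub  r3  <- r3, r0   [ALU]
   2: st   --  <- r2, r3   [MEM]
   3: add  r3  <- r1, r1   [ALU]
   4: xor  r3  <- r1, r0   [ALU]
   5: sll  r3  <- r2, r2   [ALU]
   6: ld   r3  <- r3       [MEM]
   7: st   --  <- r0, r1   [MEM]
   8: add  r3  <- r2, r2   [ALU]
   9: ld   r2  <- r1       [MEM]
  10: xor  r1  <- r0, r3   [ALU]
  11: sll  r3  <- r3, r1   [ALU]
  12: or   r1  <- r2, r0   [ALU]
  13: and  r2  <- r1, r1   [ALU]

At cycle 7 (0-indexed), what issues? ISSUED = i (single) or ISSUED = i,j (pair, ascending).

ISSUED = 9,10

0. add.ALU @i0  | RAW+WAW r3
1. sub.ALU @i1  | RAW r3
2. st.MEM add.ALU @i2&i3  | 2-wide
3. xor.ALU @i4  | WAW r3
4. sll.ALU @i5  | RAW+WAW r3
5. ld.MEM @i6  | no-port MEM/MEM
6. st.MEM add.ALU @i7&i8  | 2-wide
7. ld.MEM xor.ALU @i9&i10  | 2-wide
8. sll.ALU or.ALU @i11&i12  | 2-wide
9. and.ALU @i13  | tail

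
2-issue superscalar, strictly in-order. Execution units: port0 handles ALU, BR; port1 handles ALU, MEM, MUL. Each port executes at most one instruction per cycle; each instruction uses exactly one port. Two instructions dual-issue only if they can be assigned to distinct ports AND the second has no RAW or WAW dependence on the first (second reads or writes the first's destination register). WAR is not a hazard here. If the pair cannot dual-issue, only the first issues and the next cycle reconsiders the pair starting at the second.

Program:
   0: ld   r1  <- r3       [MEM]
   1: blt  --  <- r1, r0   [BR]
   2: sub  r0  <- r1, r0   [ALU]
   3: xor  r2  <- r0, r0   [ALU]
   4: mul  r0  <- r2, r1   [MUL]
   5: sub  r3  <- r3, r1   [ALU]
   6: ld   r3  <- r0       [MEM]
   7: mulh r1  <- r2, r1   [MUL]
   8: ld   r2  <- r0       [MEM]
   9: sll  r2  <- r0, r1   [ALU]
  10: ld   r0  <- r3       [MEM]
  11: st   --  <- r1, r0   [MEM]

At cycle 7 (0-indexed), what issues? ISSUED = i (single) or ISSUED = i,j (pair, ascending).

[0] i0  ld  -- RAW r1
[1] i1,i2  blt;sub  -- 2-wide
[2] i3  xor  -- RAW r2
[3] i4,i5  mul;sub  -- 2-wide
[4] i6  ld  -- no-port MEM/MUL
[5] i7  mulh  -- no-port MUL/MEM
[6] i8  ld  -- WAW r2
[7] i9,i10  sll;ld  -- 2-wide
[8] i11  st  -- tail

ISSUED = 9,10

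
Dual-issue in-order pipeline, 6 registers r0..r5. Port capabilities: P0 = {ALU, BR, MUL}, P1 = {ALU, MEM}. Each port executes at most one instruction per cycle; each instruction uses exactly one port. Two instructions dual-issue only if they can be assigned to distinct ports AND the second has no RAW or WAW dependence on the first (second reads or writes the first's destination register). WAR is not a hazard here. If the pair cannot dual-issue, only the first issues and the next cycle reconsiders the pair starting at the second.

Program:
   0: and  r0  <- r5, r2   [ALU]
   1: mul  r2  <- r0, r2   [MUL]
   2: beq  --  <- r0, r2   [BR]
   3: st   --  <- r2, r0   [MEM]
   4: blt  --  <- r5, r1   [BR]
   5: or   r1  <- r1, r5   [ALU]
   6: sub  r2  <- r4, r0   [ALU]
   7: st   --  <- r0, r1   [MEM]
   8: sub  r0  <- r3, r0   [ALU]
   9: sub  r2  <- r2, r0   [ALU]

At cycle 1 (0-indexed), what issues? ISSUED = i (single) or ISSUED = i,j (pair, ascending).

c0: i0 and.ALU  RAW r0
c1: i1 mul.MUL  no-port MUL/BR
c2: i2&i3 beq.BR;st.MEM  pair
c3: i4&i5 blt.BR;or.ALU  pair
c4: i6&i7 sub.ALU;st.MEM  pair
c5: i8 sub.ALU  RAW r0
c6: i9 sub.ALU  tail

ISSUED = 1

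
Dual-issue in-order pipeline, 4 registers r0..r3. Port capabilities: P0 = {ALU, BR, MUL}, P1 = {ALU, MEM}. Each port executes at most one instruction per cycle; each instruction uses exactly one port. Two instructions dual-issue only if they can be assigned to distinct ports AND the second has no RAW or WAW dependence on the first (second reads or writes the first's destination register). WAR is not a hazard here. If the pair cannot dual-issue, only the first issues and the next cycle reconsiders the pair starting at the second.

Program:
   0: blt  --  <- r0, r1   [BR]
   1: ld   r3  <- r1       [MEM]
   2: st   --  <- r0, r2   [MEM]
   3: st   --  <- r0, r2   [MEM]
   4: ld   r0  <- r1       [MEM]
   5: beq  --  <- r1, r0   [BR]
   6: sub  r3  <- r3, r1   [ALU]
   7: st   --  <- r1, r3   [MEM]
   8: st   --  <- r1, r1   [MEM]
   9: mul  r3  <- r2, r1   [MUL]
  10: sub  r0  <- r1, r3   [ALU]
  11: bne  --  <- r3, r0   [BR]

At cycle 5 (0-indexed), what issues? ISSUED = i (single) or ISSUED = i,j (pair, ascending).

ISSUED = 7

  cy0 -> i0/i1 (blt.BR;ld.MEM) dual
  cy1 -> i2 (st.MEM) no-port MEM/MEM
  cy2 -> i3 (st.MEM) no-port MEM/MEM
  cy3 -> i4 (ld.MEM) RAW r0
  cy4 -> i5/i6 (beq.BR;sub.ALU) dual
  cy5 -> i7 (st.MEM) no-port MEM/MEM
  cy6 -> i8/i9 (st.MEM;mul.MUL) dual
  cy7 -> i10 (sub.ALU) RAW r0
  cy8 -> i11 (bne.BR) tail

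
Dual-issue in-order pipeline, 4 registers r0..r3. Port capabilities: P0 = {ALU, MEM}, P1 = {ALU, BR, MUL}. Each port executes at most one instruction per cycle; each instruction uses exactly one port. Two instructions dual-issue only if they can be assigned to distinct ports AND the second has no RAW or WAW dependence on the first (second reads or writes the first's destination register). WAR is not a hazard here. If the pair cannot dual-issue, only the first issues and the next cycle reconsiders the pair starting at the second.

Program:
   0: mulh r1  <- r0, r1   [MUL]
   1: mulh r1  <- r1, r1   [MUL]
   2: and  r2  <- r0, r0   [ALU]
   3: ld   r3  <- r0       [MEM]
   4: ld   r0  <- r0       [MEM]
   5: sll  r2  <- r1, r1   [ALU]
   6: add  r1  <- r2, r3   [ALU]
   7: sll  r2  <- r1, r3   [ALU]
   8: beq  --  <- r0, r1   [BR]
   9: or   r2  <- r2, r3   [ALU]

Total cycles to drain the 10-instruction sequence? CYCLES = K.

t=0 i0:mulh ; no-port MUL/MUL
t=1 i1/i2:mulh;and ; pair
t=2 i3:ld ; no-port MEM/MEM
t=3 i4/i5:ld;sll ; pair
t=4 i6:add ; RAW r1
t=5 i7/i8:sll;beq ; pair
t=6 i9:or ; tail

CYCLES = 7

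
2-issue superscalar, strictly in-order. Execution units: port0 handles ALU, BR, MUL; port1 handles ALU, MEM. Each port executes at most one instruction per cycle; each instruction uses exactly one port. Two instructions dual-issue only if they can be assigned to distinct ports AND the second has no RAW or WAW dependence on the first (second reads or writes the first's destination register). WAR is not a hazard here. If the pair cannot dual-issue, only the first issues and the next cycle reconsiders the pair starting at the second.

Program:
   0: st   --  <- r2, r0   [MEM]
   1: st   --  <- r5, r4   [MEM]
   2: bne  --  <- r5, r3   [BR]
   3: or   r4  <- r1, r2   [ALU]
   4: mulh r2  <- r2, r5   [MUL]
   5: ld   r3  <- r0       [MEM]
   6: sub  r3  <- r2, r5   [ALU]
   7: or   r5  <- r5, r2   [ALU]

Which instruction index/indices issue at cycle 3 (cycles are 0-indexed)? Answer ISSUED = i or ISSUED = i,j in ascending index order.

ISSUED = 5

0. st.MEM @i0  | no-port MEM/MEM
1. st.MEM+bne.BR @i1,i2  | 2-wide
2. or.ALU+mulh.MUL @i3,i4  | 2-wide
3. ld.MEM @i5  | WAW r3
4. sub.ALU+or.ALU @i6,i7  | 2-wide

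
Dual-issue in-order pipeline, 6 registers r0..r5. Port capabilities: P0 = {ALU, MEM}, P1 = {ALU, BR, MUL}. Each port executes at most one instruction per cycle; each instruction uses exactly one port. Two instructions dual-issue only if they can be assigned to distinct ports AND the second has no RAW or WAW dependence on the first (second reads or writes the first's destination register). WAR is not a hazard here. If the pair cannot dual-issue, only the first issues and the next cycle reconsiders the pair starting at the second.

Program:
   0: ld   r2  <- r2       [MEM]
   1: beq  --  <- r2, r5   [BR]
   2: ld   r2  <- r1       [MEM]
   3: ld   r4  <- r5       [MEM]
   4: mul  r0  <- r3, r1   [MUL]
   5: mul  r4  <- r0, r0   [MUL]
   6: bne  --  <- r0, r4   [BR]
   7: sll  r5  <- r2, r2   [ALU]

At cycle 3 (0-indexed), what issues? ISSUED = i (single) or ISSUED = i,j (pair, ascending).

0. ld.MEM @i0  | RAW r2
1. beq.BR;ld.MEM @i1,i2  | pair
2. ld.MEM;mul.MUL @i3,i4  | pair
3. mul.MUL @i5  | no-port MUL/BR
4. bne.BR;sll.ALU @i6,i7  | pair

ISSUED = 5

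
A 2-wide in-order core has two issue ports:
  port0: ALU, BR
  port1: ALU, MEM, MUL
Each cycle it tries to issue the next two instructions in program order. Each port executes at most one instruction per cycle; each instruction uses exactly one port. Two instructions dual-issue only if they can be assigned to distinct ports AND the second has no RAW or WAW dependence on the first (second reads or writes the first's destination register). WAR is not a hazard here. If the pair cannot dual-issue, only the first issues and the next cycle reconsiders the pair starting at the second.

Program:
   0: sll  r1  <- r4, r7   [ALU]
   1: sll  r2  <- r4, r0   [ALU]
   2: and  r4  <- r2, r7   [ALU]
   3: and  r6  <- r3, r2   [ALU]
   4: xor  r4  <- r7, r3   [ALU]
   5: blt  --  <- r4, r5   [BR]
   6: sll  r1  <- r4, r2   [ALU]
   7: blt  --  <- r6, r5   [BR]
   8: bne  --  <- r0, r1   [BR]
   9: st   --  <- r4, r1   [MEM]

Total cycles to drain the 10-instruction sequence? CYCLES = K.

t=0 i0/i1:sll+sll ; dual
t=1 i2/i3:and+and ; dual
t=2 i4:xor ; RAW r4
t=3 i5/i6:blt+sll ; dual
t=4 i7:blt ; no-port BR/BR
t=5 i8/i9:bne+st ; dual

CYCLES = 6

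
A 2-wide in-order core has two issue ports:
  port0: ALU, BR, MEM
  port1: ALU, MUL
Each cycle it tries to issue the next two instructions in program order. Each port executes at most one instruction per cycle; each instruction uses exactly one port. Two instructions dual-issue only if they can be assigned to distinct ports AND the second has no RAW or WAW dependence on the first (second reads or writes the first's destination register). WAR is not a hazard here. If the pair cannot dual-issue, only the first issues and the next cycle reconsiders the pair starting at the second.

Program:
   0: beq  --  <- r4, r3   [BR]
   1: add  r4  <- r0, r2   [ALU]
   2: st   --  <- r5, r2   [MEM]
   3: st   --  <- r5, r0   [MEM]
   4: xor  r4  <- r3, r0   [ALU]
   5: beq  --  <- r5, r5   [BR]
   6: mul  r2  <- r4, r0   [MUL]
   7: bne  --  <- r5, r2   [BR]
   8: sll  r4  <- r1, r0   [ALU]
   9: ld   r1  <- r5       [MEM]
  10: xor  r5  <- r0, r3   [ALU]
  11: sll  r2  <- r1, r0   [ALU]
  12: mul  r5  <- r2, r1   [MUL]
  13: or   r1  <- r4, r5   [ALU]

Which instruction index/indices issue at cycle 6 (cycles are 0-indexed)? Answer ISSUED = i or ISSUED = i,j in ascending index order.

ISSUED = 11

c0: i0+i1 beq/add  dual
c1: i2 st  no-port MEM/MEM
c2: i3+i4 st/xor  dual
c3: i5+i6 beq/mul  dual
c4: i7+i8 bne/sll  dual
c5: i9+i10 ld/xor  dual
c6: i11 sll  RAW r2
c7: i12 mul  RAW r5
c8: i13 or  tail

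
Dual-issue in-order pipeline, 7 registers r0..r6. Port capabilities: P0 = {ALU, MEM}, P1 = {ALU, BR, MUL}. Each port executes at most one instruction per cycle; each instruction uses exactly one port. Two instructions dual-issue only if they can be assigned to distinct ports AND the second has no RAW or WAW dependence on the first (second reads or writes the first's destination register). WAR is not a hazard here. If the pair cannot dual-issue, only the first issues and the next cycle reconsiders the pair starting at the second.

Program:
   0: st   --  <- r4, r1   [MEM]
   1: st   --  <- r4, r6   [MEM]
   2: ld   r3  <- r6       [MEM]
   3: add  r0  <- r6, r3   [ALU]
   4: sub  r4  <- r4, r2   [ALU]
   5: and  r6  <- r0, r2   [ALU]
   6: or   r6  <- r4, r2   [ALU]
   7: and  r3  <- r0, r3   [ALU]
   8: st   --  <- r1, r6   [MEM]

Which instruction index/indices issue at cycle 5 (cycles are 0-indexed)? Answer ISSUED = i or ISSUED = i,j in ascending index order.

0. st.MEM @i0  | no-port MEM/MEM
1. st.MEM @i1  | no-port MEM/MEM
2. ld.MEM @i2  | RAW r3
3. add.ALU;sub.ALU @i3,i4  | dual
4. and.ALU @i5  | WAW r6
5. or.ALU;and.ALU @i6,i7  | dual
6. st.MEM @i8  | tail

ISSUED = 6,7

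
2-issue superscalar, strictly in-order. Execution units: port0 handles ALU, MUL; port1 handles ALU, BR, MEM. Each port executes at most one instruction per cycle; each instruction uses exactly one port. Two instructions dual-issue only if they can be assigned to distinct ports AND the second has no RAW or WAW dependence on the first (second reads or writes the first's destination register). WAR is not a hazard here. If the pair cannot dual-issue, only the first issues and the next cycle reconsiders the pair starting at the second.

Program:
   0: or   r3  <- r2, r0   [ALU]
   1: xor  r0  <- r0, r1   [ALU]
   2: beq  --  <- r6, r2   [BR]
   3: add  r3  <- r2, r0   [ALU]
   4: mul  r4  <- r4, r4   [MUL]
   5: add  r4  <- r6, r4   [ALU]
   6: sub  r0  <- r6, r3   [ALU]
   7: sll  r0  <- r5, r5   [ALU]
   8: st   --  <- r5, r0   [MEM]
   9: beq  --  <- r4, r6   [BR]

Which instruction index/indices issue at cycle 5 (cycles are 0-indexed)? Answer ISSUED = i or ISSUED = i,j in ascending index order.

t=0 i0&i1:or+xor ; dual
t=1 i2&i3:beq+add ; dual
t=2 i4:mul ; RAW+WAW r4
t=3 i5&i6:add+sub ; dual
t=4 i7:sll ; RAW r0
t=5 i8:st ; no-port MEM/BR
t=6 i9:beq ; tail

ISSUED = 8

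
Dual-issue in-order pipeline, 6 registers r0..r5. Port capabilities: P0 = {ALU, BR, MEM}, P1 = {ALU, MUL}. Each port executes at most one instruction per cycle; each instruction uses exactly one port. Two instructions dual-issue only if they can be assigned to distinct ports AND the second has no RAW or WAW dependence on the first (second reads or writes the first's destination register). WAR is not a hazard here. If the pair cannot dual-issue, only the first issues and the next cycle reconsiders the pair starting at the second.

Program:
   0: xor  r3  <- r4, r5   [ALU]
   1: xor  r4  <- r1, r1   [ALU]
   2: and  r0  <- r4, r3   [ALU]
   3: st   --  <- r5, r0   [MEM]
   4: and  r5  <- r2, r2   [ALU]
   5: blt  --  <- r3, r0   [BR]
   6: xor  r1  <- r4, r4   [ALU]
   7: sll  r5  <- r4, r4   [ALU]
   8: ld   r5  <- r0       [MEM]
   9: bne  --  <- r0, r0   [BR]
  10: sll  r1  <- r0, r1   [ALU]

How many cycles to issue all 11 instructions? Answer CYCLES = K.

0. xor.ALU+xor.ALU @i0+i1  | 2-wide
1. and.ALU @i2  | RAW r0
2. st.MEM+and.ALU @i3+i4  | 2-wide
3. blt.BR+xor.ALU @i5+i6  | 2-wide
4. sll.ALU @i7  | WAW r5
5. ld.MEM @i8  | no-port MEM/BR
6. bne.BR+sll.ALU @i9+i10  | 2-wide

CYCLES = 7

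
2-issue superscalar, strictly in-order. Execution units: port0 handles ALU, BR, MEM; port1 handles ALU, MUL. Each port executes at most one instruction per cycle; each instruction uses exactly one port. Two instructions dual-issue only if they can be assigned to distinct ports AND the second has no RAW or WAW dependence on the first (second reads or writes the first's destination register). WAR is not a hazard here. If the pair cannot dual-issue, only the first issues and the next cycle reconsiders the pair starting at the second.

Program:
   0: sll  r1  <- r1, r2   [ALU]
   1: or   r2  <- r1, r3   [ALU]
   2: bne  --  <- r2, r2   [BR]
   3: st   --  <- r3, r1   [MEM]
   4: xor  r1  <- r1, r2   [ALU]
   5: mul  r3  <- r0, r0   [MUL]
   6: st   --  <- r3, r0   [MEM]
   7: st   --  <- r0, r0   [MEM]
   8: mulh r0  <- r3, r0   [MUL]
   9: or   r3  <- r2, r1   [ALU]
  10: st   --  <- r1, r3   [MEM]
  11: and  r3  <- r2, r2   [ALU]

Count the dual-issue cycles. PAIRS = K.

PAIRS = 3

t=0 i0:sll ; RAW r1
t=1 i1:or ; RAW r2
t=2 i2:bne ; no-port BR/MEM
t=3 i3,i4:st+xor ; dual
t=4 i5:mul ; RAW r3
t=5 i6:st ; no-port MEM/MEM
t=6 i7,i8:st+mulh ; dual
t=7 i9:or ; RAW r3
t=8 i10,i11:st+and ; dual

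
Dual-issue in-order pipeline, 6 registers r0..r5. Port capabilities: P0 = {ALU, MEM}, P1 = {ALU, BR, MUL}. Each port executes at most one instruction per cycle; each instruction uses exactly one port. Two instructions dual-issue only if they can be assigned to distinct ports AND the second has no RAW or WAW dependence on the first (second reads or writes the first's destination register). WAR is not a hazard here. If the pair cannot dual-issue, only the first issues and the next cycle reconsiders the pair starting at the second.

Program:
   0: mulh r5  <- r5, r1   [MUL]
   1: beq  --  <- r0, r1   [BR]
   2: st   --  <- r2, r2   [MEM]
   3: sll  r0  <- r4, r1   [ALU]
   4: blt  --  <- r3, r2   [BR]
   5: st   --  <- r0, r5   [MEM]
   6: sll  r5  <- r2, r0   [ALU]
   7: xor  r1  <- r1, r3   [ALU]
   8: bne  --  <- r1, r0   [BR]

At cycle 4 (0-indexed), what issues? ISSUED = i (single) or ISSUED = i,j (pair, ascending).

  cy0 -> i0 (mulh) no-port MUL/BR
  cy1 -> i1/i2 (beq+st) pair
  cy2 -> i3/i4 (sll+blt) pair
  cy3 -> i5/i6 (st+sll) pair
  cy4 -> i7 (xor) RAW r1
  cy5 -> i8 (bne) tail

ISSUED = 7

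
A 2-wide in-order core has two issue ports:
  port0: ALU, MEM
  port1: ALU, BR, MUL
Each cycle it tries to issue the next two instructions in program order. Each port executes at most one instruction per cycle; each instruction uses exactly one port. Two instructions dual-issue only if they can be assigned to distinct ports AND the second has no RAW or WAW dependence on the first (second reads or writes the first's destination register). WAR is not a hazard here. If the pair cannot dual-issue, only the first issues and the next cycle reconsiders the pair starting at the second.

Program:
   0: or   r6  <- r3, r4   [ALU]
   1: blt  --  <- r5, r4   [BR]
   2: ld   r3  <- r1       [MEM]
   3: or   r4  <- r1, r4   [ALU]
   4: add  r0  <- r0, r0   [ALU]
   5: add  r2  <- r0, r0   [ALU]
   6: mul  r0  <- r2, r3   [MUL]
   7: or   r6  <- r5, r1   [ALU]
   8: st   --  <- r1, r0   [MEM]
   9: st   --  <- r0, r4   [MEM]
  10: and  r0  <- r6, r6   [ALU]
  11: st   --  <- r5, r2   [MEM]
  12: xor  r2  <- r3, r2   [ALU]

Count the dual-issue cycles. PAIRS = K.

PAIRS = 5

  cy0 -> i0/i1 (or.ALU/blt.BR) pair
  cy1 -> i2/i3 (ld.MEM/or.ALU) pair
  cy2 -> i4 (add.ALU) RAW r0
  cy3 -> i5 (add.ALU) RAW r2
  cy4 -> i6/i7 (mul.MUL/or.ALU) pair
  cy5 -> i8 (st.MEM) no-port MEM/MEM
  cy6 -> i9/i10 (st.MEM/and.ALU) pair
  cy7 -> i11/i12 (st.MEM/xor.ALU) pair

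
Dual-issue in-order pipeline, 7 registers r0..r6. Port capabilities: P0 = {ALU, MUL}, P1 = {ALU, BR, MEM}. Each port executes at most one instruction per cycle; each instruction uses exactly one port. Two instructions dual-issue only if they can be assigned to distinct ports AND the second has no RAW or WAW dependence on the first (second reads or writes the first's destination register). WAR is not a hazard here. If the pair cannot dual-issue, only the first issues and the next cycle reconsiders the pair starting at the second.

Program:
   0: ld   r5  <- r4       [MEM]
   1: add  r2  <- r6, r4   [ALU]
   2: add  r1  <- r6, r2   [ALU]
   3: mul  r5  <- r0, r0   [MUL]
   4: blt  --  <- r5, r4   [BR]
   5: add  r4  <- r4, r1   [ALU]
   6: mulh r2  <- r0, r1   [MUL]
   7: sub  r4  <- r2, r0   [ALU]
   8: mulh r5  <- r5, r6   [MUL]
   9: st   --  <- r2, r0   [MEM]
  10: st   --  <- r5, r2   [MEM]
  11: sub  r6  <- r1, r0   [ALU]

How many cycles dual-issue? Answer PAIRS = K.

#0 head=0: ld add i0&i1 pair
#1 head=2: add mul i2&i3 pair
#2 head=4: blt add i4&i5 pair
#3 head=6: mulh i6 RAW r2
#4 head=7: sub mulh i7&i8 pair
#5 head=9: st i9 no-port MEM/MEM
#6 head=10: st sub i10&i11 pair

PAIRS = 5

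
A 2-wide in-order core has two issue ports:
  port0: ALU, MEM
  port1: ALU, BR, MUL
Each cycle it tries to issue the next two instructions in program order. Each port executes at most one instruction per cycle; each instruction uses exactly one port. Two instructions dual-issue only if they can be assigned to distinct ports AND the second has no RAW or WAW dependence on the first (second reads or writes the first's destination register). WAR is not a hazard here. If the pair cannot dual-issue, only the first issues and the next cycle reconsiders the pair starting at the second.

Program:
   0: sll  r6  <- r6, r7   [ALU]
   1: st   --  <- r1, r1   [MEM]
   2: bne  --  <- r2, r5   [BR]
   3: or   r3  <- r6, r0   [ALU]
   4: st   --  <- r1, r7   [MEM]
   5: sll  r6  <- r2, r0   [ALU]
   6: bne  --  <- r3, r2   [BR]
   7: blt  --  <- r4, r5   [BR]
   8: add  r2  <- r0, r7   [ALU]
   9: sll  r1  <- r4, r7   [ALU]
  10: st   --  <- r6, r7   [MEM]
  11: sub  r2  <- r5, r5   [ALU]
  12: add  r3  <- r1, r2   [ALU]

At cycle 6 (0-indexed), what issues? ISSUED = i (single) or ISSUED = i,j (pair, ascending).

0. sll/st @i0&i1  | dual
1. bne/or @i2&i3  | dual
2. st/sll @i4&i5  | dual
3. bne @i6  | no-port BR/BR
4. blt/add @i7&i8  | dual
5. sll/st @i9&i10  | dual
6. sub @i11  | RAW r2
7. add @i12  | tail

ISSUED = 11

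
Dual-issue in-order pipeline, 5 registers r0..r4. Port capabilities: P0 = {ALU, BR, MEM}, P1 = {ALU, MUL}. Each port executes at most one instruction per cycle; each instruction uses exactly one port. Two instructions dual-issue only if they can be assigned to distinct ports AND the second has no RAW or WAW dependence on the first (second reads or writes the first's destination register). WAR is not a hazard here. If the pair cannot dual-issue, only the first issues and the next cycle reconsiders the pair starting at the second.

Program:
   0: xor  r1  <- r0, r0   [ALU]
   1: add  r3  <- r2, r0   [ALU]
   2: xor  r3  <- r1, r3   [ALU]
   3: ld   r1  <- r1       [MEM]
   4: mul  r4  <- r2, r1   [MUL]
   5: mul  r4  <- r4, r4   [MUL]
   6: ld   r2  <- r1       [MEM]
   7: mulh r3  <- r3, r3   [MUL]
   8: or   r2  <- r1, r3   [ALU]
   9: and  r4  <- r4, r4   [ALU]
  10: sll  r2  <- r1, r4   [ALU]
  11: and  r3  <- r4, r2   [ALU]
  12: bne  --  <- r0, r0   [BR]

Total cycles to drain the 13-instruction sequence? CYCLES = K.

CYCLES = 8

#0 head=0: xor.ALU+add.ALU i0/i1 2-wide
#1 head=2: xor.ALU+ld.MEM i2/i3 2-wide
#2 head=4: mul.MUL i4 no-port MUL/MUL
#3 head=5: mul.MUL+ld.MEM i5/i6 2-wide
#4 head=7: mulh.MUL i7 RAW r3
#5 head=8: or.ALU+and.ALU i8/i9 2-wide
#6 head=10: sll.ALU i10 RAW r2
#7 head=11: and.ALU+bne.BR i11/i12 2-wide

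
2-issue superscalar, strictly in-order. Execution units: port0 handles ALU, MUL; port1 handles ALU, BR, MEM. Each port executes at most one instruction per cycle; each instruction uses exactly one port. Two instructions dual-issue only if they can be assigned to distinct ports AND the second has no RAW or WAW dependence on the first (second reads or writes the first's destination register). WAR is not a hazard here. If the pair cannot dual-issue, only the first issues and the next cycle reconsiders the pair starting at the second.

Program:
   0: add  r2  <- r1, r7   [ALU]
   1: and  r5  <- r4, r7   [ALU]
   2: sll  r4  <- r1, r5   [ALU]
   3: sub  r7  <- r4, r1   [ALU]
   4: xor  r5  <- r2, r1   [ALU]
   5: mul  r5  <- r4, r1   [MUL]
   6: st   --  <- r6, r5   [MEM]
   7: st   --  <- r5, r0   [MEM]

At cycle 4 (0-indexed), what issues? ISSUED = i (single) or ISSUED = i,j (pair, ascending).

ISSUED = 6

  cy0 -> i0+i1 (add and) pair
  cy1 -> i2 (sll) RAW r4
  cy2 -> i3+i4 (sub xor) pair
  cy3 -> i5 (mul) RAW r5
  cy4 -> i6 (st) no-port MEM/MEM
  cy5 -> i7 (st) tail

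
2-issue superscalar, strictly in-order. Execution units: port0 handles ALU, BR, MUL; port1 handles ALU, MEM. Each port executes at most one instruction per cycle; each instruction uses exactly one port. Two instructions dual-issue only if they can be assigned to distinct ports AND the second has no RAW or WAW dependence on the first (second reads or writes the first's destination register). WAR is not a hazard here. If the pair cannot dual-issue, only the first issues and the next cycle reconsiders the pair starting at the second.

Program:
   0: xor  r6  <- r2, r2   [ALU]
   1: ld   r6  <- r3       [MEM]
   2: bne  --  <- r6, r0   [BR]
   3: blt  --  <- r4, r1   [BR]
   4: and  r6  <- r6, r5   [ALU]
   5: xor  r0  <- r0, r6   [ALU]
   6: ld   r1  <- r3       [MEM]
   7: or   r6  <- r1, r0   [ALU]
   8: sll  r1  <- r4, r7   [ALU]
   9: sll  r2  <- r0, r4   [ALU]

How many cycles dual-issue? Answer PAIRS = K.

PAIRS = 3

t=0 i0:xor.ALU ; WAW r6
t=1 i1:ld.MEM ; RAW r6
t=2 i2:bne.BR ; no-port BR/BR
t=3 i3+i4:blt.BR/and.ALU ; pair
t=4 i5+i6:xor.ALU/ld.MEM ; pair
t=5 i7+i8:or.ALU/sll.ALU ; pair
t=6 i9:sll.ALU ; tail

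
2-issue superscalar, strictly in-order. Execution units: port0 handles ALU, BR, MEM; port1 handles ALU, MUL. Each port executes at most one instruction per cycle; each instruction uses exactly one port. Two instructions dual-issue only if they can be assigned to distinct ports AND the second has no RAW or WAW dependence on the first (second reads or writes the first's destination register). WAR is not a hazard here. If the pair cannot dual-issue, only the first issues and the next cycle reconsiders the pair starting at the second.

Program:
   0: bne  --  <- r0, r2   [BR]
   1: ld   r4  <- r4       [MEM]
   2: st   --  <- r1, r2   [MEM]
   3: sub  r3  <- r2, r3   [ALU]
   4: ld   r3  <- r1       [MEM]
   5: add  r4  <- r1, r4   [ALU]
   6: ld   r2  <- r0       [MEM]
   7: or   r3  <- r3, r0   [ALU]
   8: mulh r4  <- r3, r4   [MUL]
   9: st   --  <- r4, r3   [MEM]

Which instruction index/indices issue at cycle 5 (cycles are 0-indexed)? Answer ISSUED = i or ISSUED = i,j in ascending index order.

#0 head=0: bne.BR i0 no-port BR/MEM
#1 head=1: ld.MEM i1 no-port MEM/MEM
#2 head=2: st.MEM/sub.ALU i2/i3 2-wide
#3 head=4: ld.MEM/add.ALU i4/i5 2-wide
#4 head=6: ld.MEM/or.ALU i6/i7 2-wide
#5 head=8: mulh.MUL i8 RAW r4
#6 head=9: st.MEM i9 tail

ISSUED = 8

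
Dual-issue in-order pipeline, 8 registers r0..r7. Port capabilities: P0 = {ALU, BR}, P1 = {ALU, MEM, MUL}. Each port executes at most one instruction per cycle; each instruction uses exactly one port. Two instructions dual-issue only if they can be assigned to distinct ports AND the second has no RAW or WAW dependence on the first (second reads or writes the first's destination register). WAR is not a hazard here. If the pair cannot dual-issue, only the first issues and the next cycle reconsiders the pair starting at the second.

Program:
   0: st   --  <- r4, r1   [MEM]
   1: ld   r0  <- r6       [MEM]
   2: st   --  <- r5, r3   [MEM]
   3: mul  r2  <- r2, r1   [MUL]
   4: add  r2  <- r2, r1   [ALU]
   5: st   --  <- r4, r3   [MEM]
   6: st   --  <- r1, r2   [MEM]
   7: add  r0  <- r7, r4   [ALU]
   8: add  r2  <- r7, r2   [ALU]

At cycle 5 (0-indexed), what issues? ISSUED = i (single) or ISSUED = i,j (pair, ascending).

ISSUED = 6,7

#0 head=0: st i0 no-port MEM/MEM
#1 head=1: ld i1 no-port MEM/MEM
#2 head=2: st i2 no-port MEM/MUL
#3 head=3: mul i3 RAW+WAW r2
#4 head=4: add;st i4&i5 2-wide
#5 head=6: st;add i6&i7 2-wide
#6 head=8: add i8 tail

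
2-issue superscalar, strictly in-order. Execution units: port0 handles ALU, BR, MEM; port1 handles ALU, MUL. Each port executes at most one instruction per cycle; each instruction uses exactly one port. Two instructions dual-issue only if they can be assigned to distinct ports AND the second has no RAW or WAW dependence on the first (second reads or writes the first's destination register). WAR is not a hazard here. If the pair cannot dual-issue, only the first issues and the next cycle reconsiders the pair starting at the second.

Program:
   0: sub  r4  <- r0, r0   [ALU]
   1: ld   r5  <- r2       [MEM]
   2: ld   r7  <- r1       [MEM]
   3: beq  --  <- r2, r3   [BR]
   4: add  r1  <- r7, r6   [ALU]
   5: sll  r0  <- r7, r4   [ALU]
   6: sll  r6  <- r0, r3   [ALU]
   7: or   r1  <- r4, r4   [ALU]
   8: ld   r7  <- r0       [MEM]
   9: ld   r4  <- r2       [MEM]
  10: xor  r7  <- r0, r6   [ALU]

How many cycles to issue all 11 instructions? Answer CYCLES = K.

CYCLES = 7

  cy0 -> i0+i1 (sub ld) dual
  cy1 -> i2 (ld) no-port MEM/BR
  cy2 -> i3+i4 (beq add) dual
  cy3 -> i5 (sll) RAW r0
  cy4 -> i6+i7 (sll or) dual
  cy5 -> i8 (ld) no-port MEM/MEM
  cy6 -> i9+i10 (ld xor) dual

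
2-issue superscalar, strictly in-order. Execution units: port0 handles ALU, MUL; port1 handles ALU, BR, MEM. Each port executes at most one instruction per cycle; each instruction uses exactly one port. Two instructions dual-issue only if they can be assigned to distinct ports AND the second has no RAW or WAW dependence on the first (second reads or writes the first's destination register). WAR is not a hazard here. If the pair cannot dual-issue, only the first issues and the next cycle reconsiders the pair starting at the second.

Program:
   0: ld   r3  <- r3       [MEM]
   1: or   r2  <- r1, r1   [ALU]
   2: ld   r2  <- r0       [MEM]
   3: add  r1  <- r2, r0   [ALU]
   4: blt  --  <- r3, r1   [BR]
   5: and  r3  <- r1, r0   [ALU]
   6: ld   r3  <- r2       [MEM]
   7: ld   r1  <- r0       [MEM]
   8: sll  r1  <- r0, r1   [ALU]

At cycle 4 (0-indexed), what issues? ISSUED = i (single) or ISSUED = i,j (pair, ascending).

t=0 i0+i1:ld;or ; dual
t=1 i2:ld ; RAW r2
t=2 i3:add ; RAW r1
t=3 i4+i5:blt;and ; dual
t=4 i6:ld ; no-port MEM/MEM
t=5 i7:ld ; RAW+WAW r1
t=6 i8:sll ; tail

ISSUED = 6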